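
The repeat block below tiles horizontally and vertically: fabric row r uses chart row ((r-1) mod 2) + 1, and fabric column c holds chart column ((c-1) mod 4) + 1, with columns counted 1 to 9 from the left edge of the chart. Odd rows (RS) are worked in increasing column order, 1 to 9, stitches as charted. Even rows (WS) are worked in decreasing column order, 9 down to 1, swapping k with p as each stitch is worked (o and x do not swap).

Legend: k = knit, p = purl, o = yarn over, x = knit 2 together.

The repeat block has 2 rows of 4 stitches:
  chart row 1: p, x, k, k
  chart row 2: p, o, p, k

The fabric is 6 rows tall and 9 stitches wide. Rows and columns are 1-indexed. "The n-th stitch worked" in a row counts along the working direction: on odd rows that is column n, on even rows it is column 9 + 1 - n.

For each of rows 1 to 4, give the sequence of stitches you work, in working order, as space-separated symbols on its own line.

Rows as worked:
p x k k p x k k p
k p k o k p k o k
p x k k p x k k p
k p k o k p k o k

Derivation:
Row 1: chart row 1, RS - tile across columns 1-9 and work as-is.
Row 2: chart row 2, WS - tiled (columns 1-9): p o p k p o p k p; work from column 9 back to 1 with k<->p swapped.
Row 3: chart row 1, RS - tile across columns 1-9 and work as-is.
Row 4: chart row 2, WS - tiled (columns 1-9): p o p k p o p k p; work from column 9 back to 1 with k<->p swapped.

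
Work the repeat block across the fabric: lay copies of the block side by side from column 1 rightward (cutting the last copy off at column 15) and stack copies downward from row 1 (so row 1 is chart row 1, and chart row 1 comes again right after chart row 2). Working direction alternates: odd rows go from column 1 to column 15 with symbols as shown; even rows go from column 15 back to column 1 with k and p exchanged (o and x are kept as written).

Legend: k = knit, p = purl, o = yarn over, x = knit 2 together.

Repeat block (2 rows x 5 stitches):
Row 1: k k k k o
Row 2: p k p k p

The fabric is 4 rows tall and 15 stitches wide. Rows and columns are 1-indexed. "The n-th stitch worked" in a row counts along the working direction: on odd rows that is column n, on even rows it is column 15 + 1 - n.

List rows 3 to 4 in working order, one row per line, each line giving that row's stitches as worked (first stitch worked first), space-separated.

Row 3: chart row 1, RS - tile across columns 1-15 and work as-is.
Row 4: chart row 2, WS - tiled (columns 1-15): p k p k p p k p k p p k p k p; work from column 15 back to 1 with k<->p swapped.

Result:
k k k k o k k k k o k k k k o
k p k p k k p k p k k p k p k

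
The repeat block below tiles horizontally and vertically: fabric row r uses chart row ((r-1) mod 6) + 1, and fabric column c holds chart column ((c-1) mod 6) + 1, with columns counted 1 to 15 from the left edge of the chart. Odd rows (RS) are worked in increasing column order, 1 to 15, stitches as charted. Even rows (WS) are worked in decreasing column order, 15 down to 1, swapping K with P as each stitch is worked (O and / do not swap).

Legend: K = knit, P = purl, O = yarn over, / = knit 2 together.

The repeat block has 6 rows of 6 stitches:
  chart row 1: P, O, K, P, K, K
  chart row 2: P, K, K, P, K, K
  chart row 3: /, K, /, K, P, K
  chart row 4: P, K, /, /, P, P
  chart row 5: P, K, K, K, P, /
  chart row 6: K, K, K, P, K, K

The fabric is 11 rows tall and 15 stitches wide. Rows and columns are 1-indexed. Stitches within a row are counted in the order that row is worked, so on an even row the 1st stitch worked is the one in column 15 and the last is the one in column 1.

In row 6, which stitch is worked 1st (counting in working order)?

For row 6: chart row = ((6-1) mod 6) + 1 = 6; this is a WS (even) row.
Chart row 6 tiled across columns 1-15: K K K P K K K K K P K K K K K
WS: work from column 15 back to column 1 (reverse the tiled row), swapping K<->P (O and / unchanged).
Row 6 as worked: P P P P P K P P P P P K P P P
The 1st stitch worked is P.

Stitch:
P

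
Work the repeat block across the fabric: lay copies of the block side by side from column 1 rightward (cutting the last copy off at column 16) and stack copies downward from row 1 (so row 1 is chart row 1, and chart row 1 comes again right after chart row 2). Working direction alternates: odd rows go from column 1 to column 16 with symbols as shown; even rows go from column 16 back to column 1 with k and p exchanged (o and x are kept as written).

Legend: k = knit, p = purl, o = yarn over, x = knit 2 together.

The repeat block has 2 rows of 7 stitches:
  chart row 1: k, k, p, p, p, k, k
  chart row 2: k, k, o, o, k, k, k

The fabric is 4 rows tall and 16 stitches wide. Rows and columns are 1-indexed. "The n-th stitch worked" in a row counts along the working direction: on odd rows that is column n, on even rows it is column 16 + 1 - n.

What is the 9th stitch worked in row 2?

Stitch:
p

Derivation:
Row 2: (2-1) mod 2 = 1, so use chart row 2. Even row -> WS.
Chart row 2 tiled across columns 1-16: k k o o k k k k k o o k k k k k
Wrong side: read the tiled row from column 16 down to 1 and exchange k with p (leave o, x).
Row 2 as worked: p p p p p o o p p p p p o o p p
Stitch 9 in working order -> p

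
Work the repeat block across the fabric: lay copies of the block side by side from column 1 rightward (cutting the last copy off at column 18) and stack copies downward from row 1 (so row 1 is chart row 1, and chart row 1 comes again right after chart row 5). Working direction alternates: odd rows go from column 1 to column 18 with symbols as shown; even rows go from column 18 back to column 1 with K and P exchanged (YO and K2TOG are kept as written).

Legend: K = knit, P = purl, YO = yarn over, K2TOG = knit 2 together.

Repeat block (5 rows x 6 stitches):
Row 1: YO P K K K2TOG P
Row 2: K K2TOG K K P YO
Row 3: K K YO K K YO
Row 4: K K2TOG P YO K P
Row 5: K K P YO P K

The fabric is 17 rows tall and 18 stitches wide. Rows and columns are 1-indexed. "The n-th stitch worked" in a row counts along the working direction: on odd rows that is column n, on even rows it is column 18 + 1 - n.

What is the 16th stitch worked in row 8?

Row 8 uses chart row ((8-1) mod 5)+1 = 3. Row 8 is even, so WS.
Chart row 3 tiled across columns 1-18: K K YO K K YO K K YO K K YO K K YO K K YO
WS: work from column 18 back to column 1 (reverse the tiled row), swapping K<->P (YO and K2TOG unchanged).
Row 8 as worked: YO P P YO P P YO P P YO P P YO P P YO P P
Counting 16 along the worked row gives YO.

Result:
YO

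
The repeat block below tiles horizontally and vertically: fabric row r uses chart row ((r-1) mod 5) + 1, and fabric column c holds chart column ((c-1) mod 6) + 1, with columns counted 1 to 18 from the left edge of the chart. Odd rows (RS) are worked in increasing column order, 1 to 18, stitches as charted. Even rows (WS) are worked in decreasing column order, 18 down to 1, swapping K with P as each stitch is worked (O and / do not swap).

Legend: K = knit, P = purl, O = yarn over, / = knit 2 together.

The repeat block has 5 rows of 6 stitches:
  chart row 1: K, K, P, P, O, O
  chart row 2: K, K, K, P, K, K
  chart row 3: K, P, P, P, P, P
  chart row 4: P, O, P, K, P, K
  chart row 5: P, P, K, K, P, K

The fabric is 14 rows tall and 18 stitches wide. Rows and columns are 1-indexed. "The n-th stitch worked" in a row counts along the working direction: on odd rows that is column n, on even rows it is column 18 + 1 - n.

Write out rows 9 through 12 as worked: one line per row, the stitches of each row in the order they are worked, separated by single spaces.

Row 9: chart row 4, RS - tile across columns 1-18 and work as-is.
Row 10: chart row 5, WS - tiled (columns 1-18): P P K K P K P P K K P K P P K K P K; work from column 18 back to 1 with K<->P swapped.
Row 11: chart row 1, RS - tile across columns 1-18 and work as-is.
Row 12: chart row 2, WS - tiled (columns 1-18): K K K P K K K K K P K K K K K P K K; work from column 18 back to 1 with K<->P swapped.

Rows as worked:
P O P K P K P O P K P K P O P K P K
P K P P K K P K P P K K P K P P K K
K K P P O O K K P P O O K K P P O O
P P K P P P P P K P P P P P K P P P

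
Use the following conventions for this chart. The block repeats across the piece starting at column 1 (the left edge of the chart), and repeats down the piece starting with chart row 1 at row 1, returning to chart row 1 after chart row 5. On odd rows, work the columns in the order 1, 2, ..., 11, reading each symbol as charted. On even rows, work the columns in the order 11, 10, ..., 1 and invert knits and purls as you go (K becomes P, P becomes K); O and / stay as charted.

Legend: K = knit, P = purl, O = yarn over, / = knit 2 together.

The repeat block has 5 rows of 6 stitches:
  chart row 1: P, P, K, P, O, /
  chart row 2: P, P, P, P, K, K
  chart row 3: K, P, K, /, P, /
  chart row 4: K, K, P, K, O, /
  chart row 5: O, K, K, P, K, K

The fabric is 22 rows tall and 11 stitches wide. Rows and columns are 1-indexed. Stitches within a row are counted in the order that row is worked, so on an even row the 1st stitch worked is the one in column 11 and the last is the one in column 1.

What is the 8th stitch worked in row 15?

== STITCH ==
K

Derivation:
Row 15 uses chart row ((15-1) mod 5)+1 = 5. Row 15 is odd, so RS.
Chart row 5 tiled across columns 1-11: O K K P K K O K K P K
RS row: no reversal, no swap; stitch n worked = column n.
Stitch 8 in working order -> K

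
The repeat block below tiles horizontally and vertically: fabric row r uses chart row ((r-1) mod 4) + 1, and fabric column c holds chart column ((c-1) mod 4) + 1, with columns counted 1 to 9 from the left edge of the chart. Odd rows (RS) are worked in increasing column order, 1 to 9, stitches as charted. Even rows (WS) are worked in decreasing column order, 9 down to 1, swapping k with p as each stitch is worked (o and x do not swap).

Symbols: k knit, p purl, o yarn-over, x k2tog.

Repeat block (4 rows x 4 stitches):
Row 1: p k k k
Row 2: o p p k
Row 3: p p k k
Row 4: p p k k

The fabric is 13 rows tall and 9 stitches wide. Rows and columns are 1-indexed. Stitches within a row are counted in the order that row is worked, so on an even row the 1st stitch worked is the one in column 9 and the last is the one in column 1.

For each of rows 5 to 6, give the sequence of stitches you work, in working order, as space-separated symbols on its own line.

Rows as worked:
p k k k p k k k p
o p k k o p k k o

Derivation:
Row 5: chart row 1, RS - tile across columns 1-9 and work as-is.
Row 6: chart row 2, WS - tiled (columns 1-9): o p p k o p p k o; work from column 9 back to 1 with k<->p swapped.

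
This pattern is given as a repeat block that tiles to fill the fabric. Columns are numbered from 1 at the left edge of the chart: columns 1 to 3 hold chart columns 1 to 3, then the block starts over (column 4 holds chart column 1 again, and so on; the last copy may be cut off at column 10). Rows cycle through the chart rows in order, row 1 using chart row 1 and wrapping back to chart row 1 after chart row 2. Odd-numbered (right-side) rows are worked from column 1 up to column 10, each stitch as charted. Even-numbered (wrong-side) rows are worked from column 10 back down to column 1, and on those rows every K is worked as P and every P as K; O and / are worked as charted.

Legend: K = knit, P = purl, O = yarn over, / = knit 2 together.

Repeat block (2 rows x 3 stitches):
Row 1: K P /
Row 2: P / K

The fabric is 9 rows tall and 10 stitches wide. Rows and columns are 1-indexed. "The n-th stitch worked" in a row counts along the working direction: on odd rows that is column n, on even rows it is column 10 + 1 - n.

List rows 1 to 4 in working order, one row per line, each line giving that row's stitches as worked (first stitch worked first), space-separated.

Row 1: chart row 1, RS - tile across columns 1-10 and work as-is.
Row 2: chart row 2, WS - tiled (columns 1-10): P / K P / K P / K P; work from column 10 back to 1 with K<->P swapped.
Row 3: chart row 1, RS - tile across columns 1-10 and work as-is.
Row 4: chart row 2, WS - tiled (columns 1-10): P / K P / K P / K P; work from column 10 back to 1 with K<->P swapped.

Result:
K P / K P / K P / K
K P / K P / K P / K
K P / K P / K P / K
K P / K P / K P / K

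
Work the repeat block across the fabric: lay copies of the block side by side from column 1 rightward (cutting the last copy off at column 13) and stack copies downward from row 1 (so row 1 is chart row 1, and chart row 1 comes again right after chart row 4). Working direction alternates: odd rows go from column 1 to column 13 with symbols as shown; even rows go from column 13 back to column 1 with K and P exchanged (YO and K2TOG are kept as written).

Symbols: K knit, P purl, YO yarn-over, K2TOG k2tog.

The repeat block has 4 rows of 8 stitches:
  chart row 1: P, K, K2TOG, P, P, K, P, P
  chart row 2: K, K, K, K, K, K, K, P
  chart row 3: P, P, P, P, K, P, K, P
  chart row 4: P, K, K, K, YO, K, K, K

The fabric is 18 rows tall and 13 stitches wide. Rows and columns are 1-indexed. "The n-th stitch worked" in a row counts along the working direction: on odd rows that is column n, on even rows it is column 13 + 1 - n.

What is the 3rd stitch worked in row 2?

Row 2 uses chart row ((2-1) mod 4)+1 = 2. Row 2 is even, so WS.
Chart row 2 tiled across columns 1-13: K K K K K K K P K K K K K
WS row: flip the tiled sequence (start at column 13) and apply K<->P; YO and K2TOG stay.
Row 2 as worked: P P P P P K P P P P P P P
The 3rd stitch worked is P.

Stitch:
P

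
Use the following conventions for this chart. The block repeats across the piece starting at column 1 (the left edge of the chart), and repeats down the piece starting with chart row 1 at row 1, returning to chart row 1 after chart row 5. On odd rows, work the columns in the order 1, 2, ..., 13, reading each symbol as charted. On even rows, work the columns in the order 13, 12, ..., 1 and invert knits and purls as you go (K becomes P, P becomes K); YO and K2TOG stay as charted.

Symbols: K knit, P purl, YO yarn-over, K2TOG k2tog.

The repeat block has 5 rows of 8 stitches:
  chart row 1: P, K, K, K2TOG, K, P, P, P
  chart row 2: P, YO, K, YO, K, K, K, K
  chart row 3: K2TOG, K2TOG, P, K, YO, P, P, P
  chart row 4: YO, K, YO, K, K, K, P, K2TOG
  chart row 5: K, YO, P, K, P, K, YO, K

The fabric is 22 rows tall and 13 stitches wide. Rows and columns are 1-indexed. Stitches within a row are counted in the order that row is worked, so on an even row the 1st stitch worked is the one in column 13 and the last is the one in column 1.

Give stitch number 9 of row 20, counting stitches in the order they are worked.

Stitch:
K

Derivation:
Row 20: (20-1) mod 5 = 4, so use chart row 5. Even row -> WS.
Chart row 5 tiled across columns 1-13: K YO P K P K YO K K YO P K P
WS row: flip the tiled sequence (start at column 13) and apply K<->P; YO and K2TOG stay.
Row 20 as worked: K P K YO P P YO P K P K YO P
Stitch 9 in working order -> K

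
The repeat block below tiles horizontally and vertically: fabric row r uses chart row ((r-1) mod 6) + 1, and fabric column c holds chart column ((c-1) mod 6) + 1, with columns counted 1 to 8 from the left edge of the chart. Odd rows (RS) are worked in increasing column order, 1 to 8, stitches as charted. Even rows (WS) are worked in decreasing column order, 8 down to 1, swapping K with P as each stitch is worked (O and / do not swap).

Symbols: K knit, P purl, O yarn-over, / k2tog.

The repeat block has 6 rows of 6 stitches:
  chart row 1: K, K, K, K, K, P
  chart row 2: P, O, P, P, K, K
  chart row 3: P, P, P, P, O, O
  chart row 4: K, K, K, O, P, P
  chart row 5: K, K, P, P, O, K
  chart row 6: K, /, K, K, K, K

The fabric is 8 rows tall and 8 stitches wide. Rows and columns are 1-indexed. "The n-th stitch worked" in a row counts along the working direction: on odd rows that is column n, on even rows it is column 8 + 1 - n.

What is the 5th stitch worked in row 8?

== STITCH ==
K

Derivation:
For row 8: chart row = ((8-1) mod 6) + 1 = 2; this is a WS (even) row.
Chart row 2 tiled across columns 1-8: P O P P K K P O
WS: work from column 8 back to column 1 (reverse the tiled row), swapping K<->P (O and / unchanged).
Row 8 as worked: O K P P K K O K
Stitch 5 in working order -> K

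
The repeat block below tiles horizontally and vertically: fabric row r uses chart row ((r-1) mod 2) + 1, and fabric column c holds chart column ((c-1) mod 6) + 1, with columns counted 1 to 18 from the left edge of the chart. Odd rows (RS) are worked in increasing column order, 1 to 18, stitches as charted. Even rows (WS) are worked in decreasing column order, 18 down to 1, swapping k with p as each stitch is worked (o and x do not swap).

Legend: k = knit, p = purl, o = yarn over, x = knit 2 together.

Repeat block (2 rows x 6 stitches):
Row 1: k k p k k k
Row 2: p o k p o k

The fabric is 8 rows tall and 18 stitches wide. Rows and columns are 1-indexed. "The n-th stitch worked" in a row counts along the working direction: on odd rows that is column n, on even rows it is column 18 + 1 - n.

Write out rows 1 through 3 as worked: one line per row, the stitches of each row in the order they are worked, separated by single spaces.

Row 1: chart row 1, RS - tile across columns 1-18 and work as-is.
Row 2: chart row 2, WS - tiled (columns 1-18): p o k p o k p o k p o k p o k p o k; work from column 18 back to 1 with k<->p swapped.
Row 3: chart row 1, RS - tile across columns 1-18 and work as-is.

== ROWS AS WORKED ==
k k p k k k k k p k k k k k p k k k
p o k p o k p o k p o k p o k p o k
k k p k k k k k p k k k k k p k k k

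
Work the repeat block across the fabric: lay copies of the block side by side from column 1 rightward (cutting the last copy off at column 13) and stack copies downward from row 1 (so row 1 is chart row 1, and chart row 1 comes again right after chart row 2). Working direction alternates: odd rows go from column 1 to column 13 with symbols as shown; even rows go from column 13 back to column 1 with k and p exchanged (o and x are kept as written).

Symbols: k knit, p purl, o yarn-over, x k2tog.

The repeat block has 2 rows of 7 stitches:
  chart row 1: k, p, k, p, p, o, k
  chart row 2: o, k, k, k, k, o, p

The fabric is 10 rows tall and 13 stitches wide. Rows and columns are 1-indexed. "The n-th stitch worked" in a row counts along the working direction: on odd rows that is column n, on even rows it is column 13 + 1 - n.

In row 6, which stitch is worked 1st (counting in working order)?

Result:
o

Derivation:
For row 6: chart row = ((6-1) mod 2) + 1 = 2; this is a WS (even) row.
Chart row 2 tiled across columns 1-13: o k k k k o p o k k k k o
WS: work from column 13 back to column 1 (reverse the tiled row), swapping k<->p (o and x unchanged).
Row 6 as worked: o p p p p o k o p p p p o
Counting 1 along the worked row gives o.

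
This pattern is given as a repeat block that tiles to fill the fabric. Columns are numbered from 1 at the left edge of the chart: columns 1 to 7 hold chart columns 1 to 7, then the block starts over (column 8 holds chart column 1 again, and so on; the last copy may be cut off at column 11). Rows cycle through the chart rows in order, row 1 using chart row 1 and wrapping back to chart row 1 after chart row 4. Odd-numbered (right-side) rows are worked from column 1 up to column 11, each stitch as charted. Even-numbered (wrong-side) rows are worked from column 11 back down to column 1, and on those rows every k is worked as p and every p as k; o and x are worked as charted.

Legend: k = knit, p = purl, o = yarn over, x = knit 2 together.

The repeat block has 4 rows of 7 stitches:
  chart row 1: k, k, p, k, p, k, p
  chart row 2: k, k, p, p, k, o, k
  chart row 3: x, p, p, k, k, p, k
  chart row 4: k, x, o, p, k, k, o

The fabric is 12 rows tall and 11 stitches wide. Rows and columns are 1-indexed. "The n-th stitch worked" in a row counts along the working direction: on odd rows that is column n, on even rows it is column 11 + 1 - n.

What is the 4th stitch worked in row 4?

Row 4 uses chart row ((4-1) mod 4)+1 = 4. Row 4 is even, so WS.
Chart row 4 tiled across columns 1-11: k x o p k k o k x o p
Wrong side: read the tiled row from column 11 down to 1 and exchange k with p (leave o, x).
Row 4 as worked: k o x p o p p k o x p
The 4th stitch worked is p.

== STITCH ==
p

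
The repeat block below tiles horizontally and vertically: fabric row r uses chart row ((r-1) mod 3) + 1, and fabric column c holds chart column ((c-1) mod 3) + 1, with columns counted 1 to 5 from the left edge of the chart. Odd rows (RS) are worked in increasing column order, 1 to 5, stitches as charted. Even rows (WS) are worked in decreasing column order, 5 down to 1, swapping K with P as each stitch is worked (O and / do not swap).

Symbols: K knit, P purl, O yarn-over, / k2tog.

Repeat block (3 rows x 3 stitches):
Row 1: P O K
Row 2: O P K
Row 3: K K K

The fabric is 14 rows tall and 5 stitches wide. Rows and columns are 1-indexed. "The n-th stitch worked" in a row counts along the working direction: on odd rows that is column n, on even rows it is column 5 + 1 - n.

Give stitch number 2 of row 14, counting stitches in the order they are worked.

Result:
O

Derivation:
Row 14: (14-1) mod 3 = 1, so use chart row 2. Even row -> WS.
Chart row 2 tiled across columns 1-5: O P K O P
WS row: flip the tiled sequence (start at column 5) and apply K<->P; O and / stay.
Row 14 as worked: K O P K O
Stitch 2 in working order -> O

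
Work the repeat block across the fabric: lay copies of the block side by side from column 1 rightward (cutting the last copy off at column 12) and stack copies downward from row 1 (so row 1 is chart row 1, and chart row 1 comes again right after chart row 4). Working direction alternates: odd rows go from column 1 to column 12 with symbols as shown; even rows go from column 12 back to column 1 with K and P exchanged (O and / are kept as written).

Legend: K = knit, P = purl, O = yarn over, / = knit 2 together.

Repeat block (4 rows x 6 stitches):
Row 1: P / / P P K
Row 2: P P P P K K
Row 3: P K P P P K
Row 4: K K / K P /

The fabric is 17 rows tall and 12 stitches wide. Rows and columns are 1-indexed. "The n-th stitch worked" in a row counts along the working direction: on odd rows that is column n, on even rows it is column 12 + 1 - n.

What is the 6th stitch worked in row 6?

Stitch:
K

Derivation:
Row 6 uses chart row ((6-1) mod 4)+1 = 2. Row 6 is even, so WS.
Chart row 2 tiled across columns 1-12: P P P P K K P P P P K K
WS row: flip the tiled sequence (start at column 12) and apply K<->P; O and / stay.
Row 6 as worked: P P K K K K P P K K K K
Counting 6 along the worked row gives K.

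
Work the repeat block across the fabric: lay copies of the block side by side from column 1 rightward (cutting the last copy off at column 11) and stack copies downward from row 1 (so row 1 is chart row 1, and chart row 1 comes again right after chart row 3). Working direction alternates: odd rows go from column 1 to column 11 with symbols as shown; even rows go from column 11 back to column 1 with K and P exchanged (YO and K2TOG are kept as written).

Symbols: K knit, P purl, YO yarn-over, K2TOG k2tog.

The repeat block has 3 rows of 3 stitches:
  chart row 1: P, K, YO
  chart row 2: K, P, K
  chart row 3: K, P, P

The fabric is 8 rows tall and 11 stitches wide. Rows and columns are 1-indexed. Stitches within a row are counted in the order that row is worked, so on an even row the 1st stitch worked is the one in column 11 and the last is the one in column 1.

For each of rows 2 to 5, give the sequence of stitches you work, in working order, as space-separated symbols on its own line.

Rows as worked:
K P P K P P K P P K P
K P P K P P K P P K P
P K YO P K YO P K YO P K
K P K K P K K P K K P

Derivation:
Row 2: chart row 2, WS - tiled (columns 1-11): K P K K P K K P K K P; work from column 11 back to 1 with K<->P swapped.
Row 3: chart row 3, RS - tile across columns 1-11 and work as-is.
Row 4: chart row 1, WS - tiled (columns 1-11): P K YO P K YO P K YO P K; work from column 11 back to 1 with K<->P swapped.
Row 5: chart row 2, RS - tile across columns 1-11 and work as-is.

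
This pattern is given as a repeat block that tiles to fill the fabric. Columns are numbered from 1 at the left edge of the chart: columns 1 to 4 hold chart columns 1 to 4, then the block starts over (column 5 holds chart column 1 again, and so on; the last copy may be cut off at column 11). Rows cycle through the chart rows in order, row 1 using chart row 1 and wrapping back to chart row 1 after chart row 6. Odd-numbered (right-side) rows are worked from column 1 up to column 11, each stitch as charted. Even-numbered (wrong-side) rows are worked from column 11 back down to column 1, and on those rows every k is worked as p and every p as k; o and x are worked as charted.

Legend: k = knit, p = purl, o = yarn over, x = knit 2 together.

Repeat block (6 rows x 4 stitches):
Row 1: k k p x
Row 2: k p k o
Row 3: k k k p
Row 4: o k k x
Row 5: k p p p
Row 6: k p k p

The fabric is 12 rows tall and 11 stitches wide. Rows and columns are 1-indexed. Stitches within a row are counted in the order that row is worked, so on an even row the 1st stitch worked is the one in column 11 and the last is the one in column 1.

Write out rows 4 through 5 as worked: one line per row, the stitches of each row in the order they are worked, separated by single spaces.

Result:
p p o x p p o x p p o
k p p p k p p p k p p

Derivation:
Row 4: chart row 4, WS - tiled (columns 1-11): o k k x o k k x o k k; work from column 11 back to 1 with k<->p swapped.
Row 5: chart row 5, RS - tile across columns 1-11 and work as-is.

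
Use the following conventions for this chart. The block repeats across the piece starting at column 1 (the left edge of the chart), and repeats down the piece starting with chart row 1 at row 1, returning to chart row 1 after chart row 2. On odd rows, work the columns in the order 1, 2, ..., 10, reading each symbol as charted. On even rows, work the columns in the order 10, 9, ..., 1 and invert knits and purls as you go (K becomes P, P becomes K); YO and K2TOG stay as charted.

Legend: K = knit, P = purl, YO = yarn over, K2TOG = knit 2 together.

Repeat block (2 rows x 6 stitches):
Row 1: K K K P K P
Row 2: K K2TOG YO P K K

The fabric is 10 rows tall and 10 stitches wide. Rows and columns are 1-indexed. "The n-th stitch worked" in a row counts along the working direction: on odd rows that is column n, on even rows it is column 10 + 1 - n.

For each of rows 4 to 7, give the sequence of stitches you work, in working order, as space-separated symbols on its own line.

Row 4: chart row 2, WS - tiled (columns 1-10): K K2TOG YO P K K K K2TOG YO P; work from column 10 back to 1 with K<->P swapped.
Row 5: chart row 1, RS - tile across columns 1-10 and work as-is.
Row 6: chart row 2, WS - tiled (columns 1-10): K K2TOG YO P K K K K2TOG YO P; work from column 10 back to 1 with K<->P swapped.
Row 7: chart row 1, RS - tile across columns 1-10 and work as-is.

Result:
K YO K2TOG P P P K YO K2TOG P
K K K P K P K K K P
K YO K2TOG P P P K YO K2TOG P
K K K P K P K K K P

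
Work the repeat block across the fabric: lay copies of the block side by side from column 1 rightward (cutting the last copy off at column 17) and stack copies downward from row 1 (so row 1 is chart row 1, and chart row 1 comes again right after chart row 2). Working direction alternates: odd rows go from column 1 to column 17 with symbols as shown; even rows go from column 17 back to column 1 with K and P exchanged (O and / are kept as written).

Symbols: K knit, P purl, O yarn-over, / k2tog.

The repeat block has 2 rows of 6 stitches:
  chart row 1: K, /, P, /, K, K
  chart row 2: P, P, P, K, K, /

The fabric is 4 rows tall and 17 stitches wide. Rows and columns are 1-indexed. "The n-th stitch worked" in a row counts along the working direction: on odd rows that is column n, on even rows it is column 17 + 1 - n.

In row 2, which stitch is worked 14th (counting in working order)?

Stitch:
P

Derivation:
For row 2: chart row = ((2-1) mod 2) + 1 = 2; this is a WS (even) row.
Chart row 2 tiled across columns 1-17: P P P K K / P P P K K / P P P K K
Wrong side: read the tiled row from column 17 down to 1 and exchange K with P (leave O, /).
Row 2 as worked: P P K K K / P P K K K / P P K K K
The 14th stitch worked is P.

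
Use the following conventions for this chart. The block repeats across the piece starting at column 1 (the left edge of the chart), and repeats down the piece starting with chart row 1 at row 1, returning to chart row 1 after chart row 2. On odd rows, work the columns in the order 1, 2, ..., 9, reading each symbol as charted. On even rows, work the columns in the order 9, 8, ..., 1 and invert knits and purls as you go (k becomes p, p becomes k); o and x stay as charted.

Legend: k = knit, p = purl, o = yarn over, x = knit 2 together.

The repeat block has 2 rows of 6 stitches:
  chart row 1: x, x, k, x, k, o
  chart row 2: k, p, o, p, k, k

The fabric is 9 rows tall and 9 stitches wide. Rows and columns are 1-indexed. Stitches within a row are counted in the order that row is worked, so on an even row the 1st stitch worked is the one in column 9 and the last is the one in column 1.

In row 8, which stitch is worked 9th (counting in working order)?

Row 8 uses chart row ((8-1) mod 2)+1 = 2. Row 8 is even, so WS.
Chart row 2 tiled across columns 1-9: k p o p k k k p o
WS row: flip the tiled sequence (start at column 9) and apply k<->p; o and x stay.
Row 8 as worked: o k p p p k o k p
Counting 9 along the worked row gives p.

Result:
p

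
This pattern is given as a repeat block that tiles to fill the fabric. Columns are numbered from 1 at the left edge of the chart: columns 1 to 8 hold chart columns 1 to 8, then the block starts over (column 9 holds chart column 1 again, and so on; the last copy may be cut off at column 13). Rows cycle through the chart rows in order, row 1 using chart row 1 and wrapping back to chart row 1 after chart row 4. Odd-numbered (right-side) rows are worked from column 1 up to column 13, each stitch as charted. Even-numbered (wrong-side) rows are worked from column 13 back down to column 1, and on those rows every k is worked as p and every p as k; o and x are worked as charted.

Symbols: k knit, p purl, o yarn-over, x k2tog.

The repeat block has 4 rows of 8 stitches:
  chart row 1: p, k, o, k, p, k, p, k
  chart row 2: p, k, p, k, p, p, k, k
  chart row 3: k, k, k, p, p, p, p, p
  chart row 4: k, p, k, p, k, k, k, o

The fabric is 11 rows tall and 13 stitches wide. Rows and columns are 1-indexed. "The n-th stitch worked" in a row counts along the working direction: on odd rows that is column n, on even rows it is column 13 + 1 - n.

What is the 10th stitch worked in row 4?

Stitch:
k

Derivation:
Row 4: (4-1) mod 4 = 3, so use chart row 4. Even row -> WS.
Chart row 4 tiled across columns 1-13: k p k p k k k o k p k p k
WS row: flip the tiled sequence (start at column 13) and apply k<->p; o and x stay.
Row 4 as worked: p k p k p o p p p k p k p
The 10th stitch worked is k.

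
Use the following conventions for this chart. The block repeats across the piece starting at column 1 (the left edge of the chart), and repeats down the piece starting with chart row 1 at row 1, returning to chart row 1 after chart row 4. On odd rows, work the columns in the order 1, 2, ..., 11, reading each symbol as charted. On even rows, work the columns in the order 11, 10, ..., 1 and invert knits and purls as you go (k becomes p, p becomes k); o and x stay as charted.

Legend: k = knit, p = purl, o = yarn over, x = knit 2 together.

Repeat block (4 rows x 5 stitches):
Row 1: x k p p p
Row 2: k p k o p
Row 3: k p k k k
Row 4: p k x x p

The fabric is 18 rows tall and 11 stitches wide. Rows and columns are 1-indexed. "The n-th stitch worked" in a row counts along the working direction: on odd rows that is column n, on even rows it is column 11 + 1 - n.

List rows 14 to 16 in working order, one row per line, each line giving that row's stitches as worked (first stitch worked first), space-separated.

== ROWS AS WORKED ==
p k o p k p k o p k p
k p k k k k p k k k k
k k x x p k k x x p k

Derivation:
Row 14: chart row 2, WS - tiled (columns 1-11): k p k o p k p k o p k; work from column 11 back to 1 with k<->p swapped.
Row 15: chart row 3, RS - tile across columns 1-11 and work as-is.
Row 16: chart row 4, WS - tiled (columns 1-11): p k x x p p k x x p p; work from column 11 back to 1 with k<->p swapped.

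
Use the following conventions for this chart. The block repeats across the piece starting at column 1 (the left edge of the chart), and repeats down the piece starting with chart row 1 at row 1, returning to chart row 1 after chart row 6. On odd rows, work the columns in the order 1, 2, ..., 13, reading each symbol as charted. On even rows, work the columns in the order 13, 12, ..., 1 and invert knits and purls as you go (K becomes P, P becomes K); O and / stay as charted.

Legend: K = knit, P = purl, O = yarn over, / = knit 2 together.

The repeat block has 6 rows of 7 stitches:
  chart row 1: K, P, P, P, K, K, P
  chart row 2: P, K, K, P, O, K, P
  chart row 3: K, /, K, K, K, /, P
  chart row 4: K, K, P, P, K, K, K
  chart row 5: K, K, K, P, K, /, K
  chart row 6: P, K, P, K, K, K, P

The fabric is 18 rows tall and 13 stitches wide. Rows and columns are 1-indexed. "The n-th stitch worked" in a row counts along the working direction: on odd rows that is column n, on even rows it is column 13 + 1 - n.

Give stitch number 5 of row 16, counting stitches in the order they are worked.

Stitch:
P

Derivation:
For row 16: chart row = ((16-1) mod 6) + 1 = 4; this is a WS (even) row.
Chart row 4 tiled across columns 1-13: K K P P K K K K K P P K K
Wrong side: read the tiled row from column 13 down to 1 and exchange K with P (leave O, /).
Row 16 as worked: P P K K P P P P P K K P P
Stitch 5 in working order -> P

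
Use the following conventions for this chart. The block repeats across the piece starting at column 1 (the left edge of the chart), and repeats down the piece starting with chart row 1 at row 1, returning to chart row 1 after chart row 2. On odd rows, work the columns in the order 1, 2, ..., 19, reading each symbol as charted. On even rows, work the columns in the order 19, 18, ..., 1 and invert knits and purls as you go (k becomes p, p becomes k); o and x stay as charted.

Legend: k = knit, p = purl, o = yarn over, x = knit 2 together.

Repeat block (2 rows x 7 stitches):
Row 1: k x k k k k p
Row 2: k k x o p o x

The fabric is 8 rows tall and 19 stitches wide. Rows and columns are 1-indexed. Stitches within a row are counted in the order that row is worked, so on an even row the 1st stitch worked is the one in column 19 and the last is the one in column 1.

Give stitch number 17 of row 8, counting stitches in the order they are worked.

Result:
x

Derivation:
Row 8 uses chart row ((8-1) mod 2)+1 = 2. Row 8 is even, so WS.
Chart row 2 tiled across columns 1-19: k k x o p o x k k x o p o x k k x o p
WS: work from column 19 back to column 1 (reverse the tiled row), swapping k<->p (o and x unchanged).
Row 8 as worked: k o x p p x o k o x p p x o k o x p p
Counting 17 along the worked row gives x.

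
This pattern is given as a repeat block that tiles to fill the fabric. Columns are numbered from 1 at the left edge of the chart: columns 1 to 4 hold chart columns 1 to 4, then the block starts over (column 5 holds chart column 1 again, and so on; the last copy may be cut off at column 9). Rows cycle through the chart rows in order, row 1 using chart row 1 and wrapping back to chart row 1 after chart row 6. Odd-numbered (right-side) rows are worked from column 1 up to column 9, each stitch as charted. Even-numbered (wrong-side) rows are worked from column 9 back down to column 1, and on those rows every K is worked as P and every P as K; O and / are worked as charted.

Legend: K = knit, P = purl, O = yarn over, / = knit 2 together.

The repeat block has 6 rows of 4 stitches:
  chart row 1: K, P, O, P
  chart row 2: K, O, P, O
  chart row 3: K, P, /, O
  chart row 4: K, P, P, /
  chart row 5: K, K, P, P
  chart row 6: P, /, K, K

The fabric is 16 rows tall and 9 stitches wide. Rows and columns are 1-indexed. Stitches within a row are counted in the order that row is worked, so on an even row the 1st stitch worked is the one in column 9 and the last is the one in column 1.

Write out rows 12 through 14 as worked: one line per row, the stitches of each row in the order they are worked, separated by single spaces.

Row 12: chart row 6, WS - tiled (columns 1-9): P / K K P / K K P; work from column 9 back to 1 with K<->P swapped.
Row 13: chart row 1, RS - tile across columns 1-9 and work as-is.
Row 14: chart row 2, WS - tiled (columns 1-9): K O P O K O P O K; work from column 9 back to 1 with K<->P swapped.

Rows as worked:
K P P / K P P / K
K P O P K P O P K
P O K O P O K O P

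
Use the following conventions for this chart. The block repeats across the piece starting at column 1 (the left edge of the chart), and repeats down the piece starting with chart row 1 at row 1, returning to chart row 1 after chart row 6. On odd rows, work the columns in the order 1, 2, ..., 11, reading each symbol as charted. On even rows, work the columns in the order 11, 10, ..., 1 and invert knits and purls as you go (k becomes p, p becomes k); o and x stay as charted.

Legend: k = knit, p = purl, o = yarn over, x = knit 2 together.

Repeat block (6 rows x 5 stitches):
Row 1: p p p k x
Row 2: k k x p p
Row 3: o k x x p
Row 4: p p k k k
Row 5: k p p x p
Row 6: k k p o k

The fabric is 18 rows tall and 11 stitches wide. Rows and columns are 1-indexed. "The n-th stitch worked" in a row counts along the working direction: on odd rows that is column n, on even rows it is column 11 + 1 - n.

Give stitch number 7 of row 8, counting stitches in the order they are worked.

Result:
k

Derivation:
For row 8: chart row = ((8-1) mod 6) + 1 = 2; this is a WS (even) row.
Chart row 2 tiled across columns 1-11: k k x p p k k x p p k
Wrong side: read the tiled row from column 11 down to 1 and exchange k with p (leave o, x).
Row 8 as worked: p k k x p p k k x p p
Counting 7 along the worked row gives k.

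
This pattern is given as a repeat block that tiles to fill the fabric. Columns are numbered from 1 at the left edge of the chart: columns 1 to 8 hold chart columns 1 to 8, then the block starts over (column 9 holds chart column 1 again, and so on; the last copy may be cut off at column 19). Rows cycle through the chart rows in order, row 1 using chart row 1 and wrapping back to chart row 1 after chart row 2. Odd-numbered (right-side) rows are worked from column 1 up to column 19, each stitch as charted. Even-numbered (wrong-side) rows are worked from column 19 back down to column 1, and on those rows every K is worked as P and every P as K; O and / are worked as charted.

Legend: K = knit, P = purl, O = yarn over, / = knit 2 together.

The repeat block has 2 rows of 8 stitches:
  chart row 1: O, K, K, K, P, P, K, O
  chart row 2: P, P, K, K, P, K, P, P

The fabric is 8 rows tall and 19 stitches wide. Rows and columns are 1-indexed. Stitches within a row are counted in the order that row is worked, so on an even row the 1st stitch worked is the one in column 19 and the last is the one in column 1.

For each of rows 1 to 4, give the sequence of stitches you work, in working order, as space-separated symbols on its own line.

== ROWS AS WORKED ==
O K K K P P K O O K K K P P K O O K K
P K K K K P K P P K K K K P K P P K K
O K K K P P K O O K K K P P K O O K K
P K K K K P K P P K K K K P K P P K K

Derivation:
Row 1: chart row 1, RS - tile across columns 1-19 and work as-is.
Row 2: chart row 2, WS - tiled (columns 1-19): P P K K P K P P P P K K P K P P P P K; work from column 19 back to 1 with K<->P swapped.
Row 3: chart row 1, RS - tile across columns 1-19 and work as-is.
Row 4: chart row 2, WS - tiled (columns 1-19): P P K K P K P P P P K K P K P P P P K; work from column 19 back to 1 with K<->P swapped.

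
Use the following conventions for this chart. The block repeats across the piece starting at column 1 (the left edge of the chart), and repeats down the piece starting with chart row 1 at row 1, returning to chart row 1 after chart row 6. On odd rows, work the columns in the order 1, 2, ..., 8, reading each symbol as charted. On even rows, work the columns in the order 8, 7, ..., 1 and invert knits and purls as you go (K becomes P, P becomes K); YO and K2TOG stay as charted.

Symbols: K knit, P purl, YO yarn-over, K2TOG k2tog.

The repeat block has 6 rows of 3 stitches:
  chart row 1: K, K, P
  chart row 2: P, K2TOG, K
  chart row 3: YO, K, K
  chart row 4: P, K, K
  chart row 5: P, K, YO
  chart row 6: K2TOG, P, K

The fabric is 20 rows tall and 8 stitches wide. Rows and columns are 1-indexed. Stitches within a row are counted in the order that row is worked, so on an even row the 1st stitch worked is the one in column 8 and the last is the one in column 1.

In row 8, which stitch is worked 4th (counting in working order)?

Row 8 uses chart row ((8-1) mod 6)+1 = 2. Row 8 is even, so WS.
Chart row 2 tiled across columns 1-8: P K2TOG K P K2TOG K P K2TOG
WS row: flip the tiled sequence (start at column 8) and apply K<->P; YO and K2TOG stay.
Row 8 as worked: K2TOG K P K2TOG K P K2TOG K
The 4th stitch worked is K2TOG.

Stitch:
K2TOG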